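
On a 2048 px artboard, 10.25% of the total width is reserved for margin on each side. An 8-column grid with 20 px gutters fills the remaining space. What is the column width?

Margins: 10.25% × 2048 = 209.92 px each, so content = 2048 − 419.84 = 1628.16 px.
1628.16 − 7·20 = 1488.16; ÷8 gives c = 186.02 px.

186.02 px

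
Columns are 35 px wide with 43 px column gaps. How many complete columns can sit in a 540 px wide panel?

k columns need k·35 + (k−1)·43 = k·78 − 43.
k·78 − 43 ≤ 540 → k ≤ 583 / 78 ≈ 7.47, so k = 7.

7 columns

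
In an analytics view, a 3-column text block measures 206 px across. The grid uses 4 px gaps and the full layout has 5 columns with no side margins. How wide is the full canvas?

346 px

3c + 2·4 = 206 → 3c = 198 → c = 66 px.
Total width: 5·66 + 4·4 = 346 px.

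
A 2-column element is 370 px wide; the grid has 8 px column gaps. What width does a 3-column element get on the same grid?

2c + 1·8 = 370 → 2c = 362 → c = 181 px.
Span of 3: 3·181 + 2·8 = 543 + 16 = 559 px.

559 px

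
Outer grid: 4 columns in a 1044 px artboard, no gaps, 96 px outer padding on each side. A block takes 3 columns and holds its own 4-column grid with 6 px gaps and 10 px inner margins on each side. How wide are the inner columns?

Subtract both margins: 1044 − 2·96 = 852 px.
4c = 852 → c = 213 px.
3-column span = 3·213 = 639 px.
Inner content = 639 − 2·10 = 619 px.
4 columns + 3 gaps: 4d + 3·6 = 619.
4d = 619 − 18 = 601, so d = 150.25 px.

150.25 px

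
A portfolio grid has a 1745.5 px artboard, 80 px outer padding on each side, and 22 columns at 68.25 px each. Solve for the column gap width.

4 px

Subtract both margins: 1745.5 − 2·80 = 1585.5 px.
22 columns take 22·68.25 = 1501.5 px; remaining 84 splits into 21 column gaps.
g = 84 / 21 = 4 px.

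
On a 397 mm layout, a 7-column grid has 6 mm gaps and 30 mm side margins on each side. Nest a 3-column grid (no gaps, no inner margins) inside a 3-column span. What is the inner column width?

47 mm

Inside the margins: 397 − 60 = 337 mm.
337 − 6·6 = 301; ÷7 gives c = 43 mm.
Span of 3: 3·43 + 2·6 = 129 + 12 = 141 mm.
3d = 141 → d = 47 mm.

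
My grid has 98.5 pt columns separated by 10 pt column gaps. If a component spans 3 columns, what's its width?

315.5 pt

Span of 3: 3·98.5 + 2·10 = 295.5 + 20 = 315.5 pt.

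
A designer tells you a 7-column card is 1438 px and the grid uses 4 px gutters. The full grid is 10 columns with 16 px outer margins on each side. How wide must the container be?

2088 px

7c + 6·4 = 1438 → 7c = 1414 → c = 202 px.
Adding margins, columns and gutters: 32 + 2020 + 36 = 2088 px.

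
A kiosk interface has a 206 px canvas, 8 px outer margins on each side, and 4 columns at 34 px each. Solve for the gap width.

18 px

Subtract both margins: 206 − 2·8 = 190 px.
4·34 + 3g = 190 → 3g = 54 → g = 18 px.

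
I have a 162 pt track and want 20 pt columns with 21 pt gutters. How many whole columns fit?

4 columns: 4·20 + 3·21 = 143 pt ≤ 162.
5 columns: 184 pt > 162. So 4.

4 columns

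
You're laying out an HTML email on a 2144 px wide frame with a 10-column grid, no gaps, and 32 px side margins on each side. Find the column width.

Take off 64 px of margins, leaving 2080 px.
2080 / 10 = 208 px per column.

208 px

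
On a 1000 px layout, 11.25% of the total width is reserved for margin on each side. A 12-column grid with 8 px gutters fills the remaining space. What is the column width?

57.25 px

Each margin = 11.25% of 1000 = 112.5 px; content = 1000 − 2·112.5 = 775 px.
775 − 11·8 = 687; ÷12 gives c = 57.25 px.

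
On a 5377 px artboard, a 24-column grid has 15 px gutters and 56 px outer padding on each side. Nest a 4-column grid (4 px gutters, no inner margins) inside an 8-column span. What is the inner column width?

Subtract both margins: 5377 − 2·56 = 5265 px.
5265 − 23·15 = 4920; ÷24 gives c = 205 px.
8-column span = 8·205 + 7·15 = 1745 px.
Subtracting 3 gutters of 4 leaves 1733 for 4 columns, so d = 433.25 px.

433.25 px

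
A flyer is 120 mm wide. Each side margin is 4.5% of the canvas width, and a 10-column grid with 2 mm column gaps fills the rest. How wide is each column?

Each margin = 4.5% of 120 = 5.4 mm; content = 120 − 2·5.4 = 109.2 mm.
10c + 9·2 = 109.2 → 10c = 91.2 → c = 9.12 mm.

9.12 mm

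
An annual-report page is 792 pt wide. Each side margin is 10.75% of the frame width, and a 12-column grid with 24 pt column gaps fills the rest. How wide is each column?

Each margin = 10.75% of 792 = 85.14 pt; content = 792 − 2·85.14 = 621.72 pt.
12c + 11·24 = 621.72 → 12c = 357.72 → c = 29.81 pt.

29.81 pt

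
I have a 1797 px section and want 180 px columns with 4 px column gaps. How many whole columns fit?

Each extra column adds 180 + 4 = 184 px.
(1797 + 4) / 184 = 9.79, so 9 columns fit.

9 columns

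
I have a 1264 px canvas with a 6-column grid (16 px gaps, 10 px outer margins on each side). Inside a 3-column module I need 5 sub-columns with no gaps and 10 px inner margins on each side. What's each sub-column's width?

118.8 px

Subtract both margins: 1264 − 2·10 = 1244 px.
6 columns + 5 gaps: 6c + 5·16 = 1244.
6c = 1244 − 80 = 1164, so c = 194 px.
Span of 3: 3·194 + 2·16 = 582 + 32 = 614 px.
Inner content = 614 − 2·10 = 594 px.
594 / 5 = 118.8 px per column.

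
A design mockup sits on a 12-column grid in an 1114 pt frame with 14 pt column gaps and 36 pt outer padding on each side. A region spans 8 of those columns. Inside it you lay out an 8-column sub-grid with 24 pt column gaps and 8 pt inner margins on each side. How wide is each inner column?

Inside the margins: 1114 − 72 = 1042 pt.
12 columns + 11 column gaps: 12c + 11·14 = 1042.
12c = 1042 − 154 = 888, so c = 74 pt.
Span of 8: 8·74 + 7·14 = 592 + 98 = 690 pt.
Inner content = 690 − 2·8 = 674 pt.
Subtracting 7 column gaps of 24 leaves 506 for 8 columns, so d = 63.25 pt.

63.25 pt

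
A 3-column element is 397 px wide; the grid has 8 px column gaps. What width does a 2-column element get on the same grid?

3 columns + 2 column gaps: 3c + 2·8 = 397.
3c = 397 − 16 = 381, so c = 127 px.
Span of 2: 2·127 + 1·8 = 254 + 8 = 262 px.

262 px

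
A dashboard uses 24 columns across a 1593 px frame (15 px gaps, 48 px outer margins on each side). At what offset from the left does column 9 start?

Inside the margins: 1593 − 96 = 1497 px.
24c + 23·15 = 1497 → 24c = 1152 → c = 48 px.
Column 9 starts at margin + 8·(column + gutter) = 48 + 8·63 = 552 px.

552 px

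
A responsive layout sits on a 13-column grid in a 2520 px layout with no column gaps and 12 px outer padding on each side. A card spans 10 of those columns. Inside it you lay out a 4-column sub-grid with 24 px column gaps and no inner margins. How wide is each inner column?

Inside the margins: 2520 − 24 = 2496 px.
2496 / 13 = 192 px per column.
With no column gaps, 10 columns span 10·192 = 1920 px.
4 columns + 3 column gaps: 4d + 3·24 = 1920.
4d = 1920 − 72 = 1848, so d = 462 px.

462 px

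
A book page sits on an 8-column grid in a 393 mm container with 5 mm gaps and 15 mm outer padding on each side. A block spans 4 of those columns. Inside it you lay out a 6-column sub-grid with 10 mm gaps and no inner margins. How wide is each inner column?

Outer content = 393 − 2·15 = 363 mm.
363 − 7·5 = 328; ÷8 gives c = 41 mm.
Span of 4: 4·41 + 3·5 = 164 + 15 = 179 mm.
6 columns + 5 gaps: 6d + 5·10 = 179.
6d = 179 − 50 = 129, so d = 21.5 mm.

21.5 mm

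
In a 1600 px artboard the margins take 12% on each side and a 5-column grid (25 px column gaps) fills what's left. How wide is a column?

223.2 px

1600 × (1 − 2·12%) = 1600 × 76% = 1216 px for the columns.
5c + 4·25 = 1216 → 5c = 1116 → c = 223.2 px.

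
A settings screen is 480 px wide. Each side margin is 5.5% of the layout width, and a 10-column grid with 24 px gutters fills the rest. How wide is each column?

Margins: 5.5% × 480 = 26.4 px each, so content = 480 − 52.8 = 427.2 px.
10 columns + 9 gutters: 10c + 9·24 = 427.2.
10c = 427.2 − 216 = 211.2, so c = 21.12 px.

21.12 px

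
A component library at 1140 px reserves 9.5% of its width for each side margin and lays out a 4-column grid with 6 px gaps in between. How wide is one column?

226.35 px

1140 × (1 − 2·9.5%) = 1140 × 81% = 923.4 px for the columns.
4c + 3·6 = 923.4 → 4c = 905.4 → c = 226.35 px.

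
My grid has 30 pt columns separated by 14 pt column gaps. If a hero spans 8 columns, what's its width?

Span of 8: 8·30 + 7·14 = 240 + 98 = 338 pt.

338 pt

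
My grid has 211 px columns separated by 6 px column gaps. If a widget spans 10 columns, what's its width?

10-column span = 10·211 + 9·6 = 2164 px.

2164 px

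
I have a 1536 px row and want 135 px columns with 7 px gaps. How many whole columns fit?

10 columns

k columns need k·135 + (k−1)·7 = k·142 − 7.
k·142 − 7 ≤ 1536 → k ≤ 1543 / 142 ≈ 10.87, so k = 10.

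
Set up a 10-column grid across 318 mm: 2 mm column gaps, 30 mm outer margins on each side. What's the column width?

Take off 60 mm of margins, leaving 258 mm.
10c + 9·2 = 258 → 10c = 240 → c = 24 mm.

24 mm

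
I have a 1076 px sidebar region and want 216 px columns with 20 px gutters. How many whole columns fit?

Each extra column adds 216 + 20 = 236 px.
(1076 + 20) / 236 = 4.64, so 4 columns fit.

4 columns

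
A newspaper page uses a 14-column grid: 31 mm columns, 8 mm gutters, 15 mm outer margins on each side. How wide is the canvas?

Total width: 2·15 + 14·31 + 13·8 = 568 mm.

568 mm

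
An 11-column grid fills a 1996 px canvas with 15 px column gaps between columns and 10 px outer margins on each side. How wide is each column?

Inside the margins: 1996 − 20 = 1976 px.
Subtracting 10 column gaps of 15 leaves 1826 for 11 columns, so c = 166 px.

166 px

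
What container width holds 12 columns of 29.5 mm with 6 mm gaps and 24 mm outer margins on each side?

Container = 2·24 + 12·29.5 + 11·6 = 48 + 354 + 66 = 468 mm.

468 mm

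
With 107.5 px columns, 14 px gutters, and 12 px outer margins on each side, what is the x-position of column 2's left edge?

133.5 px

Column 2 starts at margin + 1·(column + gutter) = 12 + 1·121.5 = 133.5 px.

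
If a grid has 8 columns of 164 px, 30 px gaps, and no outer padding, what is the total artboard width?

Artboard = 8·164 + 7·30 = 1312 + 210 = 1522 px.

1522 px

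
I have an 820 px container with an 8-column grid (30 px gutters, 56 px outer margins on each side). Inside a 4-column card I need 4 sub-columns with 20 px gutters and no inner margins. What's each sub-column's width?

69.75 px

Inside the margins: 820 − 112 = 708 px.
708 − 7·30 = 498; ÷8 gives c = 62.25 px.
Span of 4: 4·62.25 + 3·30 = 249 + 90 = 339 px.
Subtracting 3 gutters of 20 leaves 279 for 4 columns, so d = 69.75 px.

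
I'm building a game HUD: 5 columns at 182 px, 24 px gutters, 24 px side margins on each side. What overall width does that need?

1054 px

Adding margins, columns and gutters: 48 + 910 + 96 = 1054 px.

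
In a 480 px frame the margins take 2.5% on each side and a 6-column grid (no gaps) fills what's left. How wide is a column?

76 px

Margins: 2.5% × 480 = 12 px each, so content = 480 − 24 = 456 px.
With no gaps, each column is 456/6 = 76 px.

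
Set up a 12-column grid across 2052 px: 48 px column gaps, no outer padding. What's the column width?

2052 − 11·48 = 1524; ÷12 gives c = 127 px.

127 px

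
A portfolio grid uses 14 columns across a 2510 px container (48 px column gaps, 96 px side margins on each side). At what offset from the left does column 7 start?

1110 px

Content = 2510 − 2·96 = 2318 px.
Subtracting 13 column gaps of 48 leaves 1694 for 14 columns, so c = 121 px.
Each column+gutter stride is 169 px; 6 of them past the 96 px margin is 96 + 1014 = 1110 px.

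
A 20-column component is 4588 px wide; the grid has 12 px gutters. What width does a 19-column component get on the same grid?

4358 px

Subtracting 19 gutters of 12 leaves 4360 for 20 columns, so c = 218 px.
19-column span = 19·218 + 18·12 = 4358 px.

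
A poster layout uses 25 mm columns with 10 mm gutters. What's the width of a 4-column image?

130 mm

4-column span = 4·25 + 3·10 = 130 mm.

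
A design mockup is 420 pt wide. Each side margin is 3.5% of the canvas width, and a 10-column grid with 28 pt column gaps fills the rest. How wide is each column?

13.86 pt

Each margin = 3.5% of 420 = 14.7 pt; content = 420 − 2·14.7 = 390.6 pt.
390.6 − 9·28 = 138.6; ÷10 gives c = 13.86 pt.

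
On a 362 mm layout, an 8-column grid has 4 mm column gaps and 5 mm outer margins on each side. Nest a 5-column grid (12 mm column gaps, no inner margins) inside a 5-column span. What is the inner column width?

34.1 mm

Take off 10 mm of margins, leaving 352 mm.
8c + 7·4 = 352 → 8c = 324 → c = 40.5 mm.
Span of 5: 5·40.5 + 4·4 = 202.5 + 16 = 218.5 mm.
Subtracting 4 column gaps of 12 leaves 170.5 for 5 columns, so d = 34.1 mm.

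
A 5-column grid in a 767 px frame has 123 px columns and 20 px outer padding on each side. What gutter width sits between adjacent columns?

28 px

Subtract both margins: 767 − 2·20 = 727 px.
5 columns take 5·123 = 615 px; remaining 112 splits into 4 gutters.
g = 112 / 4 = 28 px.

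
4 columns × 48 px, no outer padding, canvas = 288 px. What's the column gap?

4·48 + 3g = 288 → 3g = 96 → g = 32 px.

32 px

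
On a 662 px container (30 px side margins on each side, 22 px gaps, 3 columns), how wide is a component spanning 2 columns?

Subtract both margins: 662 − 2·30 = 602 px.
3 columns + 2 gaps: 3c + 2·22 = 602.
3c = 602 − 44 = 558, so c = 186 px.
2-column span = 2·186 + 1·22 = 394 px.

394 px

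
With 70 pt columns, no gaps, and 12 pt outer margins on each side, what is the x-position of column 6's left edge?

362 pt

Column 6 starts at margin + 5·(column + gutter) = 12 + 5·70 = 362 pt.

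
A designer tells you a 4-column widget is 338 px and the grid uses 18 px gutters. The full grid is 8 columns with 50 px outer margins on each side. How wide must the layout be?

794 px

Subtracting 3 gutters of 18 leaves 284 for 4 columns, so c = 71 px.
Layout = 2·50 + 8·71 + 7·18 = 100 + 568 + 126 = 794 px.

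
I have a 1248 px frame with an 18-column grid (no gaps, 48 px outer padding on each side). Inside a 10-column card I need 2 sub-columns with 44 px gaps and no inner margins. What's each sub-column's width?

Outer content = 1248 − 2·48 = 1152 px.
1152 / 18 = 64 px per column.
With no gaps, 10 columns span 10·64 = 640 px.
640 − 1·44 = 596; ÷2 gives d = 298 px.

298 px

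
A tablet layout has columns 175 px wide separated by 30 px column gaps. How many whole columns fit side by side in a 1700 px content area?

k columns need k·175 + (k−1)·30 = k·205 − 30.
k·205 − 30 ≤ 1700 → k ≤ 1730 / 205 ≈ 8.44, so k = 8.

8 columns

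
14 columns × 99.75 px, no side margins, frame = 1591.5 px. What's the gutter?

Columns use 1396.5 px, leaving 195 px across 13 gutters = 15 px each.

15 px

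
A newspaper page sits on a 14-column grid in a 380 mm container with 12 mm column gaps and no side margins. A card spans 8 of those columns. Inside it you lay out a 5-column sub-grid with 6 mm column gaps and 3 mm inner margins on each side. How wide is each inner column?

36.4 mm

14c + 13·12 = 380 → 14c = 224 → c = 16 mm.
8-column span = 8·16 + 7·12 = 212 mm.
Inner content = 212 − 2·3 = 206 mm.
5d + 4·6 = 206 → 5d = 182 → d = 36.4 mm.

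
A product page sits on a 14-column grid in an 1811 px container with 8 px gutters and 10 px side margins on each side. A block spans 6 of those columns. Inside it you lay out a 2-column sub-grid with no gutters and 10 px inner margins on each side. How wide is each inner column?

Outer content = 1811 − 2·10 = 1791 px.
Subtracting 13 gutters of 8 leaves 1687 for 14 columns, so c = 120.5 px.
Span of 6: 6·120.5 + 5·8 = 723 + 40 = 763 px.
Inner content = 763 − 2·10 = 743 px.
2d = 743 → d = 371.5 px.

371.5 px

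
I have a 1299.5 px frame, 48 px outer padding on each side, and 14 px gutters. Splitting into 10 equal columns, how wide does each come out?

Take off 96 px of margins, leaving 1203.5 px.
Subtracting 9 gutters of 14 leaves 1077.5 for 10 columns, so c = 107.75 px.

107.75 px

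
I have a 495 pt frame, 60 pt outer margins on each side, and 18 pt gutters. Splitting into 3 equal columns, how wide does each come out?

113 pt

Subtract both margins: 495 − 2·60 = 375 pt.
3c + 2·18 = 375 → 3c = 339 → c = 113 pt.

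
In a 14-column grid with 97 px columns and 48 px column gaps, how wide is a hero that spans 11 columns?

Span of 11: 11·97 + 10·48 = 1067 + 480 = 1547 px.

1547 px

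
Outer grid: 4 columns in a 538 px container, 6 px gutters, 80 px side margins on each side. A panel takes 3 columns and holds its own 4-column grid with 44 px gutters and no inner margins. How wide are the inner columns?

Subtract both margins: 538 − 2·80 = 378 px.
4c + 3·6 = 378 → 4c = 360 → c = 90 px.
3 columns plus 2 gutters: 270 + 12 = 282 px.
Subtracting 3 gutters of 44 leaves 150 for 4 columns, so d = 37.5 px.

37.5 px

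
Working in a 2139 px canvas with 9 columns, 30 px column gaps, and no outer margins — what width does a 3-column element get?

Subtracting 8 column gaps of 30 leaves 1899 for 9 columns, so c = 211 px.
Span of 3: 3·211 + 2·30 = 633 + 60 = 693 px.

693 px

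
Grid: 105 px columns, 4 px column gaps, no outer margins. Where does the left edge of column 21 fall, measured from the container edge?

Before column 21: 20 columns + 20 column gaps.
Offset = 20·(105 + 4) = 20·109 = 2180 px.

2180 px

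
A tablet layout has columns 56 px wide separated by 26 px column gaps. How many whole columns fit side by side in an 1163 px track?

k columns need k·56 + (k−1)·26 = k·82 − 26.
k·82 − 26 ≤ 1163 → k ≤ 1189 / 82 ≈ 14.50, so k = 14.

14 columns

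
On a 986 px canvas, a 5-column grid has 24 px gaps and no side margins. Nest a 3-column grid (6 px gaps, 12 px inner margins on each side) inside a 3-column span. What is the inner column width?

986 − 4·24 = 890; ÷5 gives c = 178 px.
3-column span = 3·178 + 2·24 = 582 px.
Inner content = 582 − 2·12 = 558 px.
3 columns + 2 gaps: 3d + 2·6 = 558.
3d = 558 − 12 = 546, so d = 182 px.

182 px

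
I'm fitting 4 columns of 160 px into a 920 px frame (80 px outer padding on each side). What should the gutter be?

Take off 160 px of margins, leaving 760 px.
4·160 + 3g = 760 → 3g = 120 → g = 40 px.

40 px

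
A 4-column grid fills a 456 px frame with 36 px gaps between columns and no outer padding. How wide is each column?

87 px

456 − 3·36 = 348; ÷4 gives c = 87 px.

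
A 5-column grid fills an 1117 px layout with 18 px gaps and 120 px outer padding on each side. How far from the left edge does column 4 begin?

657 px

Subtract both margins: 1117 − 2·120 = 877 px.
5c + 4·18 = 877 → 5c = 805 → c = 161 px.
Before column 4: the margin + 3 columns + 3 gaps.
Offset = 120 + 3·(161 + 18) = 120 + 537 = 657 px.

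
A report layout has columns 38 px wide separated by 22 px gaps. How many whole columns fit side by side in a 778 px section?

13 columns

k columns need k·38 + (k−1)·22 = k·60 − 22.
k·60 − 22 ≤ 778 → k ≤ 800 / 60 ≈ 13.33, so k = 13.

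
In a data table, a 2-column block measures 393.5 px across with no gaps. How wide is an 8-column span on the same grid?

1574 px

With no gaps, each column is 393.5/2 = 196.75 px.
8-column span = 8·196.75 = 1574 px.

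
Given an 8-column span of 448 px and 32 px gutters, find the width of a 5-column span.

448 − 7·32 = 224; ÷8 gives c = 28 px.
5 columns plus 4 gutters: 140 + 128 = 268 px.

268 px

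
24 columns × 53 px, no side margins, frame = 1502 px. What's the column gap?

10 px

Columns use 1272 px, leaving 230 px across 23 column gaps = 10 px each.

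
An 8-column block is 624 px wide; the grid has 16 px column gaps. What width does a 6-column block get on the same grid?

464 px

Subtracting 7 column gaps of 16 leaves 512 for 8 columns, so c = 64 px.
6 columns plus 5 column gaps: 384 + 80 = 464 px.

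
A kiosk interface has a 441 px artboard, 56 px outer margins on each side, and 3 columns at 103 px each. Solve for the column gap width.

10 px

Take off 112 px of margins, leaving 329 px.
3 columns take 3·103 = 309 px; remaining 20 splits into 2 column gaps.
g = 20 / 2 = 10 px.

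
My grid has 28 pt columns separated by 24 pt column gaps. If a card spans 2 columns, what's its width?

Span of 2: 2·28 + 1·24 = 56 + 24 = 80 pt.

80 pt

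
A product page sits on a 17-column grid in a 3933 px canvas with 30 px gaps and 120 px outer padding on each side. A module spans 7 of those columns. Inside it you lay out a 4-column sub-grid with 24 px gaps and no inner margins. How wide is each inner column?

357.75 px

Take off 240 px of margins, leaving 3693 px.
17c + 16·30 = 3693 → 17c = 3213 → c = 189 px.
7-column span = 7·189 + 6·30 = 1503 px.
Subtracting 3 gaps of 24 leaves 1431 for 4 columns, so d = 357.75 px.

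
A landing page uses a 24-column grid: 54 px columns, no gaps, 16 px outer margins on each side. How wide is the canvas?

1328 px

Canvas = 2·16 + 24·54 = 32 + 1296 = 1328 px.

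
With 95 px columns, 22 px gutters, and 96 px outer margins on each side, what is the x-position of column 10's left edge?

1149 px

Before column 10: the margin + 9 columns + 9 gutters.
Offset = 96 + 9·(95 + 22) = 96 + 1053 = 1149 px.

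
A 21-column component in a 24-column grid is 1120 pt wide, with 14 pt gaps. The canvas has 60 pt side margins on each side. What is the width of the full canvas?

1402 pt

Subtracting 20 gaps of 14 leaves 840 for 21 columns, so c = 40 pt.
Adding margins, columns and gutters: 120 + 960 + 322 = 1402 pt.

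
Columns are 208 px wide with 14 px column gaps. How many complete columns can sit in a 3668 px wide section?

k columns need k·208 + (k−1)·14 = k·222 − 14.
k·222 − 14 ≤ 3668 → k ≤ 3682 / 222 ≈ 16.59, so k = 16.

16 columns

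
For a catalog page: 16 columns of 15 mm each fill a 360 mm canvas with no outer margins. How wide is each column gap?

8 mm

16 columns take 16·15 = 240 mm; remaining 120 splits into 15 column gaps.
g = 120 / 15 = 8 mm.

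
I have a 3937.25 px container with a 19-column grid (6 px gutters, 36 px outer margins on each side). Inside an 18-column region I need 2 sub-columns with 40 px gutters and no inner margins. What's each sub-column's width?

1810.75 px

Outer content = 3937.25 − 2·36 = 3865.25 px.
19 columns + 18 gutters: 19c + 18·6 = 3865.25.
19c = 3865.25 − 108 = 3757.25, so c = 197.75 px.
Span of 18: 18·197.75 + 17·6 = 3559.5 + 102 = 3661.5 px.
Subtracting 1 gutter of 40 leaves 3621.5 for 2 columns, so d = 1810.75 px.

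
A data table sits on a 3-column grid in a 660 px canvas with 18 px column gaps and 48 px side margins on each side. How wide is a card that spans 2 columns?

Content width = 660 − 2·48 = 564 px.
3c + 2·18 = 564 → 3c = 528 → c = 176 px.
Span of 2: 2·176 + 1·18 = 352 + 18 = 370 px.

370 px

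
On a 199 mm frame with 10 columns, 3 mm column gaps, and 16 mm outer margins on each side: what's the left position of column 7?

118 mm

Content = 199 − 2·16 = 167 mm.
167 − 9·3 = 140; ÷10 gives c = 14 mm.
Column 7 starts at margin + 6·(column + gutter) = 16 + 6·17 = 118 mm.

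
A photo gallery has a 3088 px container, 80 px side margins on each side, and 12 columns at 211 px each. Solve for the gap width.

Subtract both margins: 3088 − 2·80 = 2928 px.
Columns use 2532 px, leaving 396 px across 11 gaps = 36 px each.

36 px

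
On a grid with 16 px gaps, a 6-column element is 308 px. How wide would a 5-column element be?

254 px

Subtracting 5 gaps of 16 leaves 228 for 6 columns, so c = 38 px.
5 columns plus 4 gaps: 190 + 64 = 254 px.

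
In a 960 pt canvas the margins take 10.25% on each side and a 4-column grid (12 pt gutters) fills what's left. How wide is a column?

Each margin = 10.25% of 960 = 98.4 pt; content = 960 − 2·98.4 = 763.2 pt.
4c + 3·12 = 763.2 → 4c = 727.2 → c = 181.8 pt.

181.8 pt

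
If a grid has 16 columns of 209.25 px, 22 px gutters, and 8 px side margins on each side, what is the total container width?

3694 px

Adding margins, columns and gutters: 16 + 3348 + 330 = 3694 px.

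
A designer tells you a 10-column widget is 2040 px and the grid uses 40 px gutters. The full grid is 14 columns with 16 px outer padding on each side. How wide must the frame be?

10c + 9·40 = 2040 → 10c = 1680 → c = 168 px.
Total width: 2·16 + 14·168 + 13·40 = 2904 px.

2904 px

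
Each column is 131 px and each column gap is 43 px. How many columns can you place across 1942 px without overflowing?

k columns need k·131 + (k−1)·43 = k·174 − 43.
k·174 − 43 ≤ 1942 → k ≤ 1985 / 174 ≈ 11.41, so k = 11.

11 columns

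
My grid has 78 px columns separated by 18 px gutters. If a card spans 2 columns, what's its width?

174 px

2-column span = 2·78 + 1·18 = 174 px.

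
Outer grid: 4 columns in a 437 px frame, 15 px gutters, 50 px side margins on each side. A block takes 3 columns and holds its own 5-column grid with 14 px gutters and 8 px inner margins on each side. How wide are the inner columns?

Inside the margins: 437 − 100 = 337 px.
4 columns + 3 gutters: 4c + 3·15 = 337.
4c = 337 − 45 = 292, so c = 73 px.
Span of 3: 3·73 + 2·15 = 219 + 30 = 249 px.
Inner content = 249 − 2·8 = 233 px.
233 − 4·14 = 177; ÷5 gives d = 35.4 px.

35.4 px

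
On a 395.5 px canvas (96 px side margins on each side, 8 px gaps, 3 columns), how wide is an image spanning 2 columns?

133 px

Subtract both margins: 395.5 − 2·96 = 203.5 px.
3 columns + 2 gaps: 3c + 2·8 = 203.5.
3c = 203.5 − 16 = 187.5, so c = 62.5 px.
Span of 2: 2·62.5 + 1·8 = 125 + 8 = 133 px.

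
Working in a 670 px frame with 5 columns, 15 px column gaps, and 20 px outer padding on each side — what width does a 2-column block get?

Content width = 670 − 2·20 = 630 px.
630 − 4·15 = 570; ÷5 gives c = 114 px.
2-column span = 2·114 + 1·15 = 243 px.

243 px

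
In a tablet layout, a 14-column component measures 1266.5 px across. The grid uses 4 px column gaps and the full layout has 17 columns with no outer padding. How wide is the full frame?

1538.75 px

14c + 13·4 = 1266.5 → 14c = 1214.5 → c = 86.75 px.
Summing: 1474.75 + 64 = 1538.75 px.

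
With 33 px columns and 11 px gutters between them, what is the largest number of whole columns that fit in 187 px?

4 columns

Each extra column adds 33 + 11 = 44 px.
(187 + 11) / 44 = 4.50, so 4 columns fit.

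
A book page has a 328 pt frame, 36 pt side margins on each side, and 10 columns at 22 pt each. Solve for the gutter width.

4 pt

Inside the margins: 328 − 72 = 256 pt.
Columns use 220 pt, leaving 36 pt across 9 gutters = 4 pt each.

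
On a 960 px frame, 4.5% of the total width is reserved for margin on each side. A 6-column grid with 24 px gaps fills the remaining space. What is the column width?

Margins: 4.5% × 960 = 43.2 px each, so content = 960 − 86.4 = 873.6 px.
6 columns + 5 gaps: 6c + 5·24 = 873.6.
6c = 873.6 − 120 = 753.6, so c = 125.6 px.

125.6 px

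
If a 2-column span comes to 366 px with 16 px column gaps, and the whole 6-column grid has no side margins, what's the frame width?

1130 px

2c + 1·16 = 366 → 2c = 350 → c = 175 px.
Total width: 6·175 + 5·16 = 1130 px.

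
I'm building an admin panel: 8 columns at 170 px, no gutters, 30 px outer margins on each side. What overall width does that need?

Summing: 60 + 1360 = 1420 px.

1420 px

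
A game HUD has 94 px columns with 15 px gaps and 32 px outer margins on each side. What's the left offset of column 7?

686 px

Column 7 starts at margin + 6·(column + gutter) = 32 + 6·109 = 686 px.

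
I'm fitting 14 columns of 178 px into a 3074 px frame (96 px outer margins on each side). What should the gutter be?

30 px

Take off 192 px of margins, leaving 2882 px.
14·178 + 13g = 2882 → 13g = 390 → g = 30 px.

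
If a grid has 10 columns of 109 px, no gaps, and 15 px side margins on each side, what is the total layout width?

Summing: 30 + 1090 = 1120 px.

1120 px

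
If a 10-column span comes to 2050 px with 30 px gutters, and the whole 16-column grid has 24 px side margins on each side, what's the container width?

10 columns + 9 gutters: 10c + 9·30 = 2050.
10c = 2050 − 270 = 1780, so c = 178 px.
Adding margins, columns and gutters: 48 + 2848 + 450 = 3346 px.

3346 px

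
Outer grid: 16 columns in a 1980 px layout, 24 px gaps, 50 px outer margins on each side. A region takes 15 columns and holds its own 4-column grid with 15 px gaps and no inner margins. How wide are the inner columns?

429 px

Outer content = 1980 − 2·50 = 1880 px.
16 columns + 15 gaps: 16c + 15·24 = 1880.
16c = 1880 − 360 = 1520, so c = 95 px.
15 columns plus 14 gaps: 1425 + 336 = 1761 px.
Subtracting 3 gaps of 15 leaves 1716 for 4 columns, so d = 429 px.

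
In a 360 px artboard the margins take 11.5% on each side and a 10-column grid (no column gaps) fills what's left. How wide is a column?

360 × (1 − 2·11.5%) = 360 × 77% = 277.2 px for the columns.
10c = 277.2 → c = 27.72 px.

27.72 px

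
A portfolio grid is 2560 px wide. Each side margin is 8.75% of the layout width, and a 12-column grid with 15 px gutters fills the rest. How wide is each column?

2560 × (1 − 2·8.75%) = 2560 × 82.5% = 2112 px for the columns.
12c + 11·15 = 2112 → 12c = 1947 → c = 162.25 px.

162.25 px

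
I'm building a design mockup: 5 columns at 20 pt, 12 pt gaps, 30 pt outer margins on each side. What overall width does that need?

208 pt

Adding margins, columns and gutters: 60 + 100 + 48 = 208 pt.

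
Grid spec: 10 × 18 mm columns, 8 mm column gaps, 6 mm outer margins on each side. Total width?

Adding margins, columns and gutters: 12 + 180 + 72 = 264 mm.

264 mm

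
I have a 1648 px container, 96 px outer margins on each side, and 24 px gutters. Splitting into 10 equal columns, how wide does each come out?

124 px

Subtract both margins: 1648 − 2·96 = 1456 px.
10c + 9·24 = 1456 → 10c = 1240 → c = 124 px.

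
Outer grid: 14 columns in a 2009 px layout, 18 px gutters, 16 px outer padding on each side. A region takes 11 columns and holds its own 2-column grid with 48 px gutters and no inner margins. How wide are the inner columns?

750.75 px

Take off 32 px of margins, leaving 1977 px.
Subtracting 13 gutters of 18 leaves 1743 for 14 columns, so c = 124.5 px.
11 columns plus 10 gutters: 1369.5 + 180 = 1549.5 px.
1549.5 − 1·48 = 1501.5; ÷2 gives d = 750.75 px.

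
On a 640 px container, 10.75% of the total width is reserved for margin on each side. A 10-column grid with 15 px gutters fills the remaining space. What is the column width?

36.74 px

640 × (1 − 2·10.75%) = 640 × 78.5% = 502.4 px for the columns.
502.4 − 9·15 = 367.4; ÷10 gives c = 36.74 px.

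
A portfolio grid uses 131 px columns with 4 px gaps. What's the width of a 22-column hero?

Span of 22: 22·131 + 21·4 = 2882 + 84 = 2966 px.

2966 px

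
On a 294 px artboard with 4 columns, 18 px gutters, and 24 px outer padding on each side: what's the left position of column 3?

Content = 294 − 2·24 = 246 px.
4 columns + 3 gutters: 4c + 3·18 = 246.
4c = 246 − 54 = 192, so c = 48 px.
Column 3 starts at margin + 2·(column + gutter) = 24 + 2·66 = 156 px.

156 px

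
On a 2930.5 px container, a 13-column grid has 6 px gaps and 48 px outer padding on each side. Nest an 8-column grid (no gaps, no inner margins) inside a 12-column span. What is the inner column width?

Outer content = 2930.5 − 2·48 = 2834.5 px.
13c + 12·6 = 2834.5 → 13c = 2762.5 → c = 212.5 px.
12-column span = 12·212.5 + 11·6 = 2616 px.
With no gaps, each column is 2616/8 = 327 px.

327 px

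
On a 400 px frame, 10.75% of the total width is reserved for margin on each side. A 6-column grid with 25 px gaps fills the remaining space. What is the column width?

31.5 px

Margins: 10.75% × 400 = 43 px each, so content = 400 − 86 = 314 px.
Subtracting 5 gaps of 25 leaves 189 for 6 columns, so c = 31.5 px.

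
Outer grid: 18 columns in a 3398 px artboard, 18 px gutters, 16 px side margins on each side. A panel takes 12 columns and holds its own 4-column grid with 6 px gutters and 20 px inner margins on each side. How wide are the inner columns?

545 px

Outer content = 3398 − 2·16 = 3366 px.
3366 − 17·18 = 3060; ÷18 gives c = 170 px.
12-column span = 12·170 + 11·18 = 2238 px.
Inner content = 2238 − 2·20 = 2198 px.
4d + 3·6 = 2198 → 4d = 2180 → d = 545 px.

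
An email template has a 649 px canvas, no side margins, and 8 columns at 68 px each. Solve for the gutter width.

15 px

8·68 + 7g = 649 → 7g = 105 → g = 15 px.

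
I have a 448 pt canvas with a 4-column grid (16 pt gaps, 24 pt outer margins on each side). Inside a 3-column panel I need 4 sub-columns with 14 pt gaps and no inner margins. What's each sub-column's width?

Inside the margins: 448 − 48 = 400 pt.
Subtracting 3 gaps of 16 leaves 352 for 4 columns, so c = 88 pt.
3 columns plus 2 gaps: 264 + 32 = 296 pt.
Subtracting 3 gaps of 14 leaves 254 for 4 columns, so d = 63.5 pt.

63.5 pt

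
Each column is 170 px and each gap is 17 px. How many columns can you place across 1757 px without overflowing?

k columns need k·170 + (k−1)·17 = k·187 − 17.
k·187 − 17 ≤ 1757 → k ≤ 1774 / 187 ≈ 9.49, so k = 9.

9 columns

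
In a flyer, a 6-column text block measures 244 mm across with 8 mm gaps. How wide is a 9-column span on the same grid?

370 mm

244 − 5·8 = 204; ÷6 gives c = 34 mm.
9-column span = 9·34 + 8·8 = 370 mm.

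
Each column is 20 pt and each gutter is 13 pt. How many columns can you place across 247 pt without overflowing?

7 columns: 7·20 + 6·13 = 218 pt ≤ 247.
8 columns: 251 pt > 247. So 7.

7 columns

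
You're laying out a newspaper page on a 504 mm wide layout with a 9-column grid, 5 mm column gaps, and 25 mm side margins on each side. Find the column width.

46 mm

Content width = 504 − 2·25 = 454 mm.
454 − 8·5 = 414; ÷9 gives c = 46 mm.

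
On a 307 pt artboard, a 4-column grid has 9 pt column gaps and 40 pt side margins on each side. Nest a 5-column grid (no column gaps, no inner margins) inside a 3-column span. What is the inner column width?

33.6 pt

Take off 80 pt of margins, leaving 227 pt.
4 columns + 3 column gaps: 4c + 3·9 = 227.
4c = 227 − 27 = 200, so c = 50 pt.
3-column span = 3·50 + 2·9 = 168 pt.
168 / 5 = 33.6 pt per column.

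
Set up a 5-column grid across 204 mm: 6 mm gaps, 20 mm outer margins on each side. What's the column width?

Content width = 204 − 2·20 = 164 mm.
164 − 4·6 = 140; ÷5 gives c = 28 mm.

28 mm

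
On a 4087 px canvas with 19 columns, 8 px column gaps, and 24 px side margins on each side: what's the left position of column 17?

Inside the margins: 4087 − 48 = 4039 px.
Subtracting 18 column gaps of 8 leaves 3895 for 19 columns, so c = 205 px.
Each column+gutter stride is 213 px; 16 of them past the 24 px margin is 24 + 3408 = 3432 px.

3432 px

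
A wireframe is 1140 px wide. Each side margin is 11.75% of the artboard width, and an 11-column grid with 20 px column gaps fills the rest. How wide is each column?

61.1 px

Each margin = 11.75% of 1140 = 133.95 px; content = 1140 − 2·133.95 = 872.1 px.
11 columns + 10 column gaps: 11c + 10·20 = 872.1.
11c = 872.1 − 200 = 672.1, so c = 61.1 px.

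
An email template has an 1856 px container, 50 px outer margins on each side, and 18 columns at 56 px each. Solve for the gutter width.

44 px

Content width = 1856 − 2·50 = 1756 px.
18·56 + 17g = 1756 → 17g = 748 → g = 44 px.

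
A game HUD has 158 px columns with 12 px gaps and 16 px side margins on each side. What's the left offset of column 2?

Column 2 starts at margin + 1·(column + gutter) = 16 + 1·170 = 186 px.

186 px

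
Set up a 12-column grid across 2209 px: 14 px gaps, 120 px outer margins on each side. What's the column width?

Inside the margins: 2209 − 240 = 1969 px.
12 columns + 11 gaps: 12c + 11·14 = 1969.
12c = 1969 − 154 = 1815, so c = 151.25 px.

151.25 px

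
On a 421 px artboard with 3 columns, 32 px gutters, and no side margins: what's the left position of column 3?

3c + 2·32 = 421 → 3c = 357 → c = 119 px.
No margin, so column 3 starts at 2·(column + gutter) = 2·151 = 302 px.

302 px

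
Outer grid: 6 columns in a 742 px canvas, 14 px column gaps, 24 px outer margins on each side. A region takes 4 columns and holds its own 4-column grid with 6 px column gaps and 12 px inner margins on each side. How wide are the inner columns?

104 px

Outer content = 742 − 2·24 = 694 px.
6 columns + 5 column gaps: 6c + 5·14 = 694.
6c = 694 − 70 = 624, so c = 104 px.
4 columns plus 3 column gaps: 416 + 42 = 458 px.
Inner content = 458 − 2·12 = 434 px.
434 − 3·6 = 416; ÷4 gives d = 104 px.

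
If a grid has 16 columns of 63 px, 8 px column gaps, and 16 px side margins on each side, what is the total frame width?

Adding margins, columns and gutters: 32 + 1008 + 120 = 1160 px.

1160 px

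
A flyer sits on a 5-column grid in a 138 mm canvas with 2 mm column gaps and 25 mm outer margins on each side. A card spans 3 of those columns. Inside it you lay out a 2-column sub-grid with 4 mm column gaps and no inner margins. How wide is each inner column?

24 mm

Inside the margins: 138 − 50 = 88 mm.
Subtracting 4 column gaps of 2 leaves 80 for 5 columns, so c = 16 mm.
3 columns plus 2 column gaps: 48 + 4 = 52 mm.
2 columns + 1 column gap: 2d + 1·4 = 52.
2d = 52 − 4 = 48, so d = 24 mm.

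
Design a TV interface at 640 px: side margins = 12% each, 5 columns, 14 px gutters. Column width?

86.08 px

Margins: 12% × 640 = 76.8 px each, so content = 640 − 153.6 = 486.4 px.
5 columns + 4 gutters: 5c + 4·14 = 486.4.
5c = 486.4 − 56 = 430.4, so c = 86.08 px.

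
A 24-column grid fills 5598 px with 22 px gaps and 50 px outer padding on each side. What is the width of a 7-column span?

Subtract both margins: 5598 − 2·50 = 5498 px.
5498 − 23·22 = 4992; ÷24 gives c = 208 px.
7-column span = 7·208 + 6·22 = 1588 px.

1588 px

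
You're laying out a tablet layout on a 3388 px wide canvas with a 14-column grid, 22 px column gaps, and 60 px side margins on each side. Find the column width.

Subtract both margins: 3388 − 2·60 = 3268 px.
14 columns + 13 column gaps: 14c + 13·22 = 3268.
14c = 3268 − 286 = 2982, so c = 213 px.

213 px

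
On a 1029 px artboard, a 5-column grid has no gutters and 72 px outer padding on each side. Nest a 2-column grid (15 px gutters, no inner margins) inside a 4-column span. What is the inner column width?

346.5 px

Outer content = 1029 − 2·72 = 885 px.
With no gutters, each column is 885/5 = 177 px.
4-column span = 4·177 = 708 px.
Subtracting 1 gutter of 15 leaves 693 for 2 columns, so d = 346.5 px.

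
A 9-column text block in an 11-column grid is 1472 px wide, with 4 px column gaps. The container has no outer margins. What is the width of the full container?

1800 px

9c + 8·4 = 1472 → 9c = 1440 → c = 160 px.
Summing: 1760 + 40 = 1800 px.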